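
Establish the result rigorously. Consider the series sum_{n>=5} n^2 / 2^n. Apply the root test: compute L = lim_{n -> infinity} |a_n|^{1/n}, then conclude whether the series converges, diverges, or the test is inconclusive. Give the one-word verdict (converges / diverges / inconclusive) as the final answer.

Let a_n denote the general term. Form |a_n|^(1/n) and simplify:
|a_n|^(1/n) = n^(2/n)/2
Take the limit as n -> infinity: L = 1/2.
Since L = 1/2 < 1, the root test implies convergence.

converges


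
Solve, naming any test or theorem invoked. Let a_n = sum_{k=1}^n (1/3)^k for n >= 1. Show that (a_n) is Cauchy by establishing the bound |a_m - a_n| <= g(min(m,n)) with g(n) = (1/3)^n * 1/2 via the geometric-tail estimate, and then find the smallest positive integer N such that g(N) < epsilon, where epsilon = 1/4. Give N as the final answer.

For m > n >= 1: |a_m - a_n| = sum_{k=n+1}^m (1/3)^k < sum_{k=n+1}^infinity (1/3)^k = (1/3)^(n+1) / (1 - 1/3) = (1/3)^n * (1/3) * (3/2) = (1/3)^n * 1/2.
So g(n) = (1/3)^n / 2. Since g(n) -> 0, (a_n) is Cauchy.
Now solve g(N) < 1/4: (1/3)^N / 2 < 1/4 <=> 3^N > 1 / (2 * 1/4) = 2.
Check powers of 3: 3^0 = 1 <= 2, 3^1 = 3 > 2.
So the smallest such N is 1. Check: g(1) = 1/(2 * 3) = 1/6 < 1/4.

1


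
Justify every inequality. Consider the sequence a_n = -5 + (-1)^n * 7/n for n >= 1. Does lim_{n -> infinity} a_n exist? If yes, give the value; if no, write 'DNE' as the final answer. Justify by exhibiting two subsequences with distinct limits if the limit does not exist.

Examine the behaviour of a_n along subsequences.
Even-n subsequence a_{2k} = -5 + 7/(2k) -> -5. Odd-n subsequence a_{2k+1} = -5 - 7/(2k+1) -> -5. Both tend to -5, which suggests the limit is -5; verify directly.
|a_n - (-5)| = |(-1)^n * 7/n| = 7/n for every n >= 1.
Given epsilon > 0, choose a positive integer N > 7/epsilon. Then for all n >= N, |a_n - (-5)| = 7/n <= 7/N < epsilon.
So by the definition of the limit, lim a_n exists and equals -5.

-5


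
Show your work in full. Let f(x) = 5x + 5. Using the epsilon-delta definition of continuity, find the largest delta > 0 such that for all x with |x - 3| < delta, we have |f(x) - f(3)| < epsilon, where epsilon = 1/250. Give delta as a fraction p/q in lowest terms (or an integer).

We compute f(3) = 5*(3) + 5 = 20.
|f(x) - f(3)| = |5x + 5 - (20)| = |5(x - 3)| = 5|x - 3|.
We need 5|x - 3| < 1/250, i.e. |x - 3| < 1/250 / 5 = 1/1250.
So any delta <= 1/1250 works. Conversely, if delta > 1/1250, then x = 3 + 1/1250 satisfies |x - 3| = 1/1250 < delta but |f(x) - f(3)| = 5 * 1/1250 = 1/250, which is not < 1/250; so no larger delta works.
Hence the largest such delta is 1/1250.

1/1250


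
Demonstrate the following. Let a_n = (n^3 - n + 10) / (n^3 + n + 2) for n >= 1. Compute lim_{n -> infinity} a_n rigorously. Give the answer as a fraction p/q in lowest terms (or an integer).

Divide numerator and denominator by n^3, the highest power:
numerator / n^3 = 1 - 1/n^2 + 10/n^3
denominator / n^3 = 1 + n^(-2) + 2/n^3
As n -> infinity, all terms of the form c/n^k (k >= 1) tend to 0.
So numerator / n^3 -> 1 and denominator / n^3 -> 1.
Therefore lim a_n = 1.

1


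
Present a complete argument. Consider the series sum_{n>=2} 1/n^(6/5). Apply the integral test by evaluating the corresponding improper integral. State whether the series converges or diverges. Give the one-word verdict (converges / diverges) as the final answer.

Let f(x) = x^(-6/5). Then f is positive, continuous, and decreasing on [2, infinity), so the integral test applies.
Compute the improper integral int_{2}^infinity f(x) dx:
  antiderivative F(x) = -5/x^(1/5).
  As x -> infinity, F(x) -> 0 (since p = 6/5 > 1).
  So int = F(infinity) - F(2) = 0 - (-5*2^(4/5)/2) = 5*2^(4/5)/2.
  Finite, so by the integral test, the series converges.

converges


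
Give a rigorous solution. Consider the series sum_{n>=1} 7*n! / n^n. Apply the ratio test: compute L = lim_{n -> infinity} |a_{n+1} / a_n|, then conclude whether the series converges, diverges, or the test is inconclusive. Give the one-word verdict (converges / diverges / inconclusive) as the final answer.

Let a_n denote the general term. Form the ratio a_{n+1}/a_n and simplify:
a_{n+1}/a_n = (n/(n + 1))^n
Take the limit as n -> infinity: L = exp(-1).
Since L = exp(-1) < 1, the ratio test implies the series converges.

converges


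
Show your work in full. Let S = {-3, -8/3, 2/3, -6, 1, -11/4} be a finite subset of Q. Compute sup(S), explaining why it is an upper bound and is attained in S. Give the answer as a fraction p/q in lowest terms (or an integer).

S is finite, so sup(S) = max(S).
Sorted decreasing:
1, 2/3, -8/3, -11/4, -3, -6
The extremum is 1.
For every x in S, x <= 1. And 1 is in S, so it is attained.
Therefore sup(S) = 1.

1


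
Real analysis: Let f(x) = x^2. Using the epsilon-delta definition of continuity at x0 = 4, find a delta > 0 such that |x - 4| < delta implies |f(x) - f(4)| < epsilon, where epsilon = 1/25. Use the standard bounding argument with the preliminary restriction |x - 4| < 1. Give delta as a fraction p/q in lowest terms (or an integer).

Factor: |x^2 - (4)^2| = |x - 4| * |x + 4|.
Impose |x - 4| < 1 first. Then |x + 4| = |(x - 4) + 2*(4)| <= |x - 4| + 2*|4| < 1 + 8 = 9.
So |x^2 - (4)^2| < delta * 9.
We need delta * 9 <= 1/25, i.e. delta <= 1/25/9 = 1/225.
Since 1/225 < 1, this is tighter than 1; take delta = 1/225.
So delta = 1/225 works.

1/225


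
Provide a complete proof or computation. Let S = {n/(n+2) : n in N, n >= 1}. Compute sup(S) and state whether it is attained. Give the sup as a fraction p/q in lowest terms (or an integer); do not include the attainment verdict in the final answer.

Analysis:
- Values: 1/3, 1/2, 3/5, 2/3, ... strictly increasing.
- Minimum is 1/3 (n=1); inf = 1/3 (attained).
- n/(n+2) = 1 - 2/(n+2) -> 1 from below as n -> infinity, and never equals 1.
- So sup = 1 (not attained).
Conclusion: sup(S) = 1, not attained in S.

1


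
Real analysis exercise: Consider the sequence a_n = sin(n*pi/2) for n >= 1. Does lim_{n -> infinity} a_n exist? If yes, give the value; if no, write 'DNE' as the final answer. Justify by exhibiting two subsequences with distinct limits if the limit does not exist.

Examine the behaviour of a_n along subsequences.
a_{4k+1} = sin(pi/2 + 2k*pi) = 1 -> 1. a_{4k+3} = sin(3pi/2 + 2k*pi) = -1 -> -1.
Since these two subsequential limits are 1 and -1, distinct, the full sequence cannot converge (a convergent sequence has all subsequences tending to the same limit). So lim a_n does not exist.

DNE


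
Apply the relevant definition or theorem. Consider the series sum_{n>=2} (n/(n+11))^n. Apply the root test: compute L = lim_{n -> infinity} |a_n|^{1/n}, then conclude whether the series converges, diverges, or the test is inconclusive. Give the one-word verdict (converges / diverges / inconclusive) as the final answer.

Let a_n denote the general term. Form |a_n|^(1/n) and simplify:
|a_n|^(1/n) = n/(n + 11)
Take the limit as n -> infinity: L = 1.
Since L = 1, the root test is inconclusive. (In fact a_n = (n/(n+11))^n -> e^(-11) != 0, so the nth-term test shows divergence; but the root test itself gives no conclusion.)

inconclusive


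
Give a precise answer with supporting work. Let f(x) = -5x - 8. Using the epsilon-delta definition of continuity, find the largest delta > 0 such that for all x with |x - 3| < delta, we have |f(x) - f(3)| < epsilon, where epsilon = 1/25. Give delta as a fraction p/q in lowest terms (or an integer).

We compute f(3) = -5*(3) - 8 = -23.
|f(x) - f(3)| = |-5x - 8 - (-23)| = |-5(x - 3)| = 5|x - 3|.
We need 5|x - 3| < 1/25, i.e. |x - 3| < 1/25 / 5 = 1/125.
So any delta <= 1/125 works. Conversely, if delta > 1/125, then x = 3 + 1/125 satisfies |x - 3| = 1/125 < delta but |f(x) - f(3)| = 5 * 1/125 = 1/25, which is not < 1/25; so no larger delta works.
Hence the largest such delta is 1/125.

1/125


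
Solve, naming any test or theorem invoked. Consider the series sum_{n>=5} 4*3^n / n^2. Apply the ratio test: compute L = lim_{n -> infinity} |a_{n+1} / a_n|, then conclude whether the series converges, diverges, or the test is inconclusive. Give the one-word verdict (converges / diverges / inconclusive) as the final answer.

Let a_n denote the general term. Form the ratio a_{n+1}/a_n and simplify:
a_{n+1}/a_n = 3*n^2/(n + 1)^2
Take the limit as n -> infinity: L = 3.
Since L = 3 > 1 (or L = infinity), the ratio test implies the series diverges.

diverges


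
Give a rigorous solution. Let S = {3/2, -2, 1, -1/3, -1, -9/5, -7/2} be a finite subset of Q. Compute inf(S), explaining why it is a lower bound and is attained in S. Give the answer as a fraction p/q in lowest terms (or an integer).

S is finite, so inf(S) = min(S).
Sorted increasing:
-7/2, -2, -9/5, -1, -1/3, 1, 3/2
The extremum is -7/2.
For every x in S, x >= -7/2. And -7/2 is in S, so it is attained.
Therefore inf(S) = -7/2.

-7/2


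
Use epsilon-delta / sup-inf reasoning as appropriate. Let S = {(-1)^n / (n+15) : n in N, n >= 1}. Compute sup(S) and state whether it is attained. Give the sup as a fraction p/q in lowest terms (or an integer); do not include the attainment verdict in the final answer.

Analysis:
- Values: -1/16, 1/17, -1/18, 1/19, -1/20, ...
- Positive terms (even n): 1/(2+15), 1/(4+15), ... decreasing -> max = 1/17 (n=2).
- Negative terms (odd n): -1/(1+15), -1/(3+15), ... increasing -> min = -1/16 (n=1).
- So sup = 1/17 (attained at n=2); inf = -1/16 (attained at n=1).
Conclusion: sup(S) = 1/17, attained in S.

1/17


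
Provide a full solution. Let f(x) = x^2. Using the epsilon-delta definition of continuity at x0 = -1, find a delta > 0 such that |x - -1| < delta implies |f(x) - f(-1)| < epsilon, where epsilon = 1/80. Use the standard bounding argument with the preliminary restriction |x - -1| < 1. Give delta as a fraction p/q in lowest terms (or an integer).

Factor: |x^2 - (-1)^2| = |x - -1| * |x + -1|.
Impose |x - -1| < 1 first. Then |x + -1| = |(x - -1) + 2*(-1)| <= |x - -1| + 2*|-1| < 1 + 2 = 3.
So |x^2 - (-1)^2| < delta * 3.
We need delta * 3 <= 1/80, i.e. delta <= 1/80/3 = 1/240.
Since 1/240 < 1, this is tighter than 1; take delta = 1/240.
So delta = 1/240 works.

1/240


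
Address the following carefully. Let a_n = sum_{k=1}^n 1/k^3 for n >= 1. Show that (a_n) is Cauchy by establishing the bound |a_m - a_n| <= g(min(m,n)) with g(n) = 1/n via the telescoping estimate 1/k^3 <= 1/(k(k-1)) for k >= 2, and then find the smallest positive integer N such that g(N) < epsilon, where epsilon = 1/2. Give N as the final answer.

For m > n >= 1: |a_m - a_n| = sum_{k=n+1}^m 1/k^3.
Use 1/k^3 <= 1/(k(k-1)) = 1/(k-1) - 1/k for k >= 2 (which holds since k^3 >= k^2 >= k(k-1) for k >= 2):
sum_{k=n+1}^m 1/k^3 <= sum_{k=n+1}^m (1/(k-1) - 1/k) = 1/n - 1/m <= 1/n.
By symmetry the same bound holds with n,m swapped, so |a_m - a_n| <= 1/min(m,n) = g(min(m,n)). Since g(n) -> 0, (a_n) is Cauchy.
Now solve g(N) < 1/2: 1/N < 1/2 <=> N > 1/(1/2) = 2.
The smallest integer strictly greater than 2 is N = 3.
Check: g(3) = 1/3 < 1/2; g(2) = 1/2 >= 1/2. So N = 3.

3


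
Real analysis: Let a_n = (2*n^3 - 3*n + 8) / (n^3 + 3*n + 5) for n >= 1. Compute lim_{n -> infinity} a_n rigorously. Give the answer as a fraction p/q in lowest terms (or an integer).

Divide numerator and denominator by n^3, the highest power:
numerator / n^3 = 2 - 3/n^2 + 8/n^3
denominator / n^3 = 1 + 3/n^2 + 5/n^3
As n -> infinity, all terms of the form c/n^k (k >= 1) tend to 0.
So numerator / n^3 -> 2 and denominator / n^3 -> 1.
Therefore lim a_n = 2.

2


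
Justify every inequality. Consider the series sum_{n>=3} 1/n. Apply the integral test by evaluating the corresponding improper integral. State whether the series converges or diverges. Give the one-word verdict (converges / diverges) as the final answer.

Let f(x) = 1/x. Then f is positive, continuous, and decreasing on [3, infinity), so the integral test applies.
Compute the improper integral int_{3}^infinity f(x) dx:
  antiderivative F(x) = log(x).
  As x -> infinity, log(x) -> infinity.
  So int = infinity - log(3) = infinity. By the integral test, the series diverges.

diverges


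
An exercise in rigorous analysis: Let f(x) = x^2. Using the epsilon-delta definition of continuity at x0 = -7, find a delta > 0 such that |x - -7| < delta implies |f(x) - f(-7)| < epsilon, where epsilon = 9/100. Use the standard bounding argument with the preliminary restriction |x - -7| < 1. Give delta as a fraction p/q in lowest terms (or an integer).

Factor: |x^2 - (-7)^2| = |x - -7| * |x + -7|.
Impose |x - -7| < 1 first. Then |x + -7| = |(x - -7) + 2*(-7)| <= |x - -7| + 2*|-7| < 1 + 14 = 15.
So |x^2 - (-7)^2| < delta * 15.
We need delta * 15 <= 9/100, i.e. delta <= 9/100/15 = 3/500.
Since 3/500 < 1, this is tighter than 1; take delta = 3/500.
So delta = 3/500 works.

3/500


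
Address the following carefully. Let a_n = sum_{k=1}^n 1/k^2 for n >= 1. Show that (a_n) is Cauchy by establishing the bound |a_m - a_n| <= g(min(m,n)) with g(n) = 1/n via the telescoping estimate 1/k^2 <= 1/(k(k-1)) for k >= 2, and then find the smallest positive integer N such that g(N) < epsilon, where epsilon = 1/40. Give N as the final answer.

For m > n >= 1: |a_m - a_n| = sum_{k=n+1}^m 1/k^2.
Use 1/k^2 <= 1/(k(k-1)) = 1/(k-1) - 1/k for k >= 2:
sum_{k=n+1}^m 1/k^2 <= sum_{k=n+1}^m (1/(k-1) - 1/k) = 1/n - 1/m <= 1/n.
By symmetry the same bound holds with n,m swapped, so |a_m - a_n| <= 1/min(m,n) = g(min(m,n)). Since g(n) -> 0, (a_n) is Cauchy.
Now solve g(N) < 1/40: 1/N < 1/40 <=> N > 1/(1/40) = 40.
The smallest integer strictly greater than 40 is N = 41.
Check: g(41) = 1/41 < 1/40; g(40) = 1/40 >= 1/40. So N = 41.

41


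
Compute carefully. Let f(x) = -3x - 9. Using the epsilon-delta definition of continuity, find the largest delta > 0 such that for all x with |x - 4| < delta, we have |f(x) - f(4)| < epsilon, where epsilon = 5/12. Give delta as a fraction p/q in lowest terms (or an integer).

We compute f(4) = -3*(4) - 9 = -21.
|f(x) - f(4)| = |-3x - 9 - (-21)| = |-3(x - 4)| = 3|x - 4|.
We need 3|x - 4| < 5/12, i.e. |x - 4| < 5/12 / 3 = 5/36.
So any delta <= 5/36 works. Conversely, if delta > 5/36, then x = 4 + 5/36 satisfies |x - 4| = 5/36 < delta but |f(x) - f(4)| = 3 * 5/36 = 5/12, which is not < 5/12; so no larger delta works.
Hence the largest such delta is 5/36.

5/36


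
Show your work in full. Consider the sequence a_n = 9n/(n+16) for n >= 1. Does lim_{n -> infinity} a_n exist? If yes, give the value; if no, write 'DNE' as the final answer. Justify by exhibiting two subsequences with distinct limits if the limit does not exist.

Examine the behaviour of a_n along subsequences.
Even-n subsequence a_{2k} = 9(2k)/(2k+16) -> 9. Odd-n subsequence a_{2k+1} = 9(2k+1)/(2k+17) -> 9. Both tend to 9, which suggests the limit is 9; verify directly.
|a_n - 9| = |9n - 9(n+16)| / (n+16) = 144/(n+16) < 144/n for every n >= 1.
Given epsilon > 0, choose a positive integer N > 144/epsilon. Then for all n >= N, |a_n - 9| < 144/n <= 144/N < epsilon.
So by the definition of the limit, lim a_n exists and equals 9.

9


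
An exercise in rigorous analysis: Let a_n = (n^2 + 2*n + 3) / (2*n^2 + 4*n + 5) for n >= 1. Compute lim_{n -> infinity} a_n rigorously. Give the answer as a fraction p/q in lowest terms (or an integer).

Divide numerator and denominator by n^2, the highest power:
numerator / n^2 = 1 + 2/n + 3/n^2
denominator / n^2 = 2 + 4/n + 5/n^2
As n -> infinity, all terms of the form c/n^k (k >= 1) tend to 0.
So numerator / n^2 -> 1 and denominator / n^2 -> 2.
Therefore lim a_n = 1/2.

1/2


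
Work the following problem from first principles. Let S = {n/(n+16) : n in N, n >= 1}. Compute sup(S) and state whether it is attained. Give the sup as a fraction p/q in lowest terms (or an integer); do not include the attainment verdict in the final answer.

Analysis:
- Values: 1/17, 1/9, 3/19, 1/5, ... strictly increasing.
- Minimum is 1/17 (n=1); inf = 1/17 (attained).
- n/(n+16) = 1 - 16/(n+16) -> 1 from below as n -> infinity, and never equals 1.
- So sup = 1 (not attained).
Conclusion: sup(S) = 1, not attained in S.

1


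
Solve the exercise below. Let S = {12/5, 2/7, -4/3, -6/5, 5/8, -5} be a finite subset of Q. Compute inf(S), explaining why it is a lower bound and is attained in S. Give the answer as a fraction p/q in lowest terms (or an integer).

S is finite, so inf(S) = min(S).
Sorted increasing:
-5, -4/3, -6/5, 2/7, 5/8, 12/5
The extremum is -5.
For every x in S, x >= -5. And -5 is in S, so it is attained.
Therefore inf(S) = -5.

-5


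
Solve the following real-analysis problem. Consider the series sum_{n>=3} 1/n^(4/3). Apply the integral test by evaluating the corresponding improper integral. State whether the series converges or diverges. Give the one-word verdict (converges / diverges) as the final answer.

Let f(x) = x^(-4/3). Then f is positive, continuous, and decreasing on [3, infinity), so the integral test applies.
Compute the improper integral int_{3}^infinity f(x) dx:
  antiderivative F(x) = -3/x^(1/3).
  As x -> infinity, F(x) -> 0 (since p = 4/3 > 1).
  So int = F(infinity) - F(3) = 0 - (-3^(2/3)) = 3^(2/3).
  Finite, so by the integral test, the series converges.

converges


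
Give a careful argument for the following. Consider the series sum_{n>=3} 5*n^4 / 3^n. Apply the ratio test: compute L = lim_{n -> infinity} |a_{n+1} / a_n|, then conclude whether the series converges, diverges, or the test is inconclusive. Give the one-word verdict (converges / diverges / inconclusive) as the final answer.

Let a_n denote the general term. Form the ratio a_{n+1}/a_n and simplify:
a_{n+1}/a_n = (n + 1)^4/(3*n^4)
Take the limit as n -> infinity: L = 1/3.
Since L = 1/3 < 1, the ratio test implies the series converges.

converges


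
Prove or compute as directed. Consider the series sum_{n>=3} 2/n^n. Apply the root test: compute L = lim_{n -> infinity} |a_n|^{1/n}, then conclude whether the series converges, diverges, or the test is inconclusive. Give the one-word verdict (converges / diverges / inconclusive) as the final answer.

Let a_n denote the general term. Form |a_n|^(1/n) and simplify:
|a_n|^(1/n) = 2^(1/n)/n
Take the limit as n -> infinity: L = 0.
Since L = 0 < 1, the root test implies convergence.

converges


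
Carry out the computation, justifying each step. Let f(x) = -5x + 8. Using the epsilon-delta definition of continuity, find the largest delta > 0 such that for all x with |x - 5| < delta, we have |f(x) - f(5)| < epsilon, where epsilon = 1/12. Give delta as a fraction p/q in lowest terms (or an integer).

We compute f(5) = -5*(5) + 8 = -17.
|f(x) - f(5)| = |-5x + 8 - (-17)| = |-5(x - 5)| = 5|x - 5|.
We need 5|x - 5| < 1/12, i.e. |x - 5| < 1/12 / 5 = 1/60.
So any delta <= 1/60 works. Conversely, if delta > 1/60, then x = 5 + 1/60 satisfies |x - 5| = 1/60 < delta but |f(x) - f(5)| = 5 * 1/60 = 1/12, which is not < 1/12; so no larger delta works.
Hence the largest such delta is 1/60.

1/60


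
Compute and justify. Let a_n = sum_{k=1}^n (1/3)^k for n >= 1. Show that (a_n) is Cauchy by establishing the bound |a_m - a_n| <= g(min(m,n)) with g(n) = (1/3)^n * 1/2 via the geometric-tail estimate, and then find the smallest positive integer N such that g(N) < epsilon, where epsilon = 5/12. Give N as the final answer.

For m > n >= 1: |a_m - a_n| = sum_{k=n+1}^m (1/3)^k < sum_{k=n+1}^infinity (1/3)^k = (1/3)^(n+1) / (1 - 1/3) = (1/3)^n * (1/3) * (3/2) = (1/3)^n * 1/2.
So g(n) = (1/3)^n / 2. Since g(n) -> 0, (a_n) is Cauchy.
Now solve g(N) < 5/12: (1/3)^N / 2 < 5/12 <=> 3^N > 1 / (2 * 5/12) = 6/5.
Check powers of 3: 3^0 = 1 <= 6/5, 3^1 = 3 > 6/5.
So the smallest such N is 1. Check: g(1) = 1/(2 * 3) = 1/6 < 5/12.

1


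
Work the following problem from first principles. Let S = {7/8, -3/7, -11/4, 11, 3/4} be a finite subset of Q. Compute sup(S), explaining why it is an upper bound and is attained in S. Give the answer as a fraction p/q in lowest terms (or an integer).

S is finite, so sup(S) = max(S).
Sorted decreasing:
11, 7/8, 3/4, -3/7, -11/4
The extremum is 11.
For every x in S, x <= 11. And 11 is in S, so it is attained.
Therefore sup(S) = 11.

11


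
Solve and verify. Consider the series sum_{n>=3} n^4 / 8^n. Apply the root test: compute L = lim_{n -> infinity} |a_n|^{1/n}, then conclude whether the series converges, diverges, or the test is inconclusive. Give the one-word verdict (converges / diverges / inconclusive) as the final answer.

Let a_n denote the general term. Form |a_n|^(1/n) and simplify:
|a_n|^(1/n) = n^(4/n)/8
Take the limit as n -> infinity: L = 1/8.
Since L = 1/8 < 1, the root test implies convergence.

converges


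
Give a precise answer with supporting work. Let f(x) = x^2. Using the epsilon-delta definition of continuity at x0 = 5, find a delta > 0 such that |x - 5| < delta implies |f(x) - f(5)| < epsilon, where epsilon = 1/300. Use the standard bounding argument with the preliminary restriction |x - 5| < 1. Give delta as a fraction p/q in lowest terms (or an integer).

Factor: |x^2 - (5)^2| = |x - 5| * |x + 5|.
Impose |x - 5| < 1 first. Then |x + 5| = |(x - 5) + 2*(5)| <= |x - 5| + 2*|5| < 1 + 10 = 11.
So |x^2 - (5)^2| < delta * 11.
We need delta * 11 <= 1/300, i.e. delta <= 1/300/11 = 1/3300.
Since 1/3300 < 1, this is tighter than 1; take delta = 1/3300.
So delta = 1/3300 works.

1/3300


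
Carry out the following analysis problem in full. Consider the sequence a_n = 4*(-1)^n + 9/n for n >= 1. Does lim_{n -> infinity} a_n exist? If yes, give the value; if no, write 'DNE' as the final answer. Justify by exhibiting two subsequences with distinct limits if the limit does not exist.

Examine the behaviour of a_n along subsequences.
a_{2k} = 4 + 9/(2k) -> 4. a_{2k+1} = -4 + 9/(2k+1) -> -4.
Since these two subsequential limits are 4 and -4, distinct, the full sequence cannot converge (a convergent sequence has all subsequences tending to the same limit). So lim a_n does not exist.

DNE


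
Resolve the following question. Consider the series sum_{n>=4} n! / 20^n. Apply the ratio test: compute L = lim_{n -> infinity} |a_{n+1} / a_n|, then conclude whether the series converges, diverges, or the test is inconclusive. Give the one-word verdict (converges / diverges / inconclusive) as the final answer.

Let a_n denote the general term. Form the ratio a_{n+1}/a_n and simplify:
a_{n+1}/a_n = n/20 + 1/20
Take the limit as n -> infinity: L = infinity.
Since L = infinity > 1 (or L = infinity), the ratio test implies the series diverges.

diverges


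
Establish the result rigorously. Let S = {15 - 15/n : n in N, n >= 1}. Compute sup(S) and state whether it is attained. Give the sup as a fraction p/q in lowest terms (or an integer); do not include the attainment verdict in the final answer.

Analysis:
- Values: 0, 15/2, 10, 45/4, ... strictly increasing.
- Minimum is 0 (n=1); inf = 0 (attained).
- 15 - 15/n -> 15 from below; sup = 15, not attained.
Conclusion: sup(S) = 15, not attained in S.

15


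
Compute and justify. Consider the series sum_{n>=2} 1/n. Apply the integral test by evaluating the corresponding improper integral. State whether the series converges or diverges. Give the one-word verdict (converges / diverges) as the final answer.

Let f(x) = 1/x. Then f is positive, continuous, and decreasing on [2, infinity), so the integral test applies.
Compute the improper integral int_{2}^infinity f(x) dx:
  antiderivative F(x) = log(x).
  As x -> infinity, log(x) -> infinity.
  So int = infinity - log(2) = infinity. By the integral test, the series diverges.

diverges


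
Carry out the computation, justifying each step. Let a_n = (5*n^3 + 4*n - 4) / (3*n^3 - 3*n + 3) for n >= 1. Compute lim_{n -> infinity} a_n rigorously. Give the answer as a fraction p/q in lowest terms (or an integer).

Divide numerator and denominator by n^3, the highest power:
numerator / n^3 = 5 + 4/n^2 - 4/n^3
denominator / n^3 = 3 - 3/n^2 + 3/n^3
As n -> infinity, all terms of the form c/n^k (k >= 1) tend to 0.
So numerator / n^3 -> 5 and denominator / n^3 -> 3.
Therefore lim a_n = 5/3.

5/3


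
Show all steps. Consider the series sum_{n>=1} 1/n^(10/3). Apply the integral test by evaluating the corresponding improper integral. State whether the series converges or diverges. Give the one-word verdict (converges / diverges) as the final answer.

Let f(x) = x^(-10/3). Then f is positive, continuous, and decreasing on [1, infinity), so the integral test applies.
Compute the improper integral int_{1}^infinity f(x) dx:
  antiderivative F(x) = -3/(7*x^(7/3)).
  As x -> infinity, F(x) -> 0 (since p = 10/3 > 1).
  So int = F(infinity) - F(1) = 0 - (-3/7) = 3/7.
  Finite, so by the integral test, the series converges.

converges


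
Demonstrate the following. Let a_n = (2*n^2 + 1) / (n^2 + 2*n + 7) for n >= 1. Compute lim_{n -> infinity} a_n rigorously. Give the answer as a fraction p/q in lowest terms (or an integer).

Divide numerator and denominator by n^2, the highest power:
numerator / n^2 = 2 + n^(-2)
denominator / n^2 = 1 + 2/n + 7/n^2
As n -> infinity, all terms of the form c/n^k (k >= 1) tend to 0.
So numerator / n^2 -> 2 and denominator / n^2 -> 1.
Therefore lim a_n = 2.

2


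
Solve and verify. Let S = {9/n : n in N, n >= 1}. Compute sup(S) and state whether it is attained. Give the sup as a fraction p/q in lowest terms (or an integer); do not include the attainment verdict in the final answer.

Analysis:
- Values: 9, 9/2, 3, 9/4, ... strictly decreasing.
- The maximum is 9 (n=1); sup = 9 (attained).
- The set is bounded below by 0; 9/n -> 0 so 0 is the greatest lower bound.
- 0 is not in the set, so inf = 0 is not attained.
Conclusion: sup(S) = 9, attained in S.

9


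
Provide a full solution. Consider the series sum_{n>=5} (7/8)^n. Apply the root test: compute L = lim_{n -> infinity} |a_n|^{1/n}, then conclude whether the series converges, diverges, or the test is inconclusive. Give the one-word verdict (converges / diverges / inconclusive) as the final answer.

Let a_n denote the general term. Form |a_n|^(1/n) and simplify:
|a_n|^(1/n) = 7/8
Take the limit as n -> infinity: L = 7/8.
Since L = 7/8 < 1, the root test implies convergence.

converges


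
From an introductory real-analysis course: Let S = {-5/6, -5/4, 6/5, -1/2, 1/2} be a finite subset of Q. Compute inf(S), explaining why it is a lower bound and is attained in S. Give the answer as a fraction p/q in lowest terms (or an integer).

S is finite, so inf(S) = min(S).
Sorted increasing:
-5/4, -5/6, -1/2, 1/2, 6/5
The extremum is -5/4.
For every x in S, x >= -5/4. And -5/4 is in S, so it is attained.
Therefore inf(S) = -5/4.

-5/4


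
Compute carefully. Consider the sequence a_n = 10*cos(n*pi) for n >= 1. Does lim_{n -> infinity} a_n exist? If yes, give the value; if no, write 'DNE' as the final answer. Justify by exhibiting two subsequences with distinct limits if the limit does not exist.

Examine the behaviour of a_n along subsequences.
cos(n*pi) = (-1)^n, so a_n = 10*(-1)^n. a_{2k} = 10 -> 10. a_{2k+1} = -10 -> -10.
Since these two subsequential limits are 10 and -10, distinct, the full sequence cannot converge (a convergent sequence has all subsequences tending to the same limit). So lim a_n does not exist.

DNE


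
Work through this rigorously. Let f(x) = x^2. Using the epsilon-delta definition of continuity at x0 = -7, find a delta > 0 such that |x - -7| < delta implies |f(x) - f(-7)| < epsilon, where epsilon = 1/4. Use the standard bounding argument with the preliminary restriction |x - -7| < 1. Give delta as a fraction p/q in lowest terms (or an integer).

Factor: |x^2 - (-7)^2| = |x - -7| * |x + -7|.
Impose |x - -7| < 1 first. Then |x + -7| = |(x - -7) + 2*(-7)| <= |x - -7| + 2*|-7| < 1 + 14 = 15.
So |x^2 - (-7)^2| < delta * 15.
We need delta * 15 <= 1/4, i.e. delta <= 1/4/15 = 1/60.
Since 1/60 < 1, this is tighter than 1; take delta = 1/60.
So delta = 1/60 works.

1/60


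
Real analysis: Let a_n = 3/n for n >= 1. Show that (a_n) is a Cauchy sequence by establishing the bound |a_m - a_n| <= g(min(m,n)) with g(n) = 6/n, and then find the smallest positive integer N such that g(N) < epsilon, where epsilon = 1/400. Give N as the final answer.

For any m, n >= 1, by the triangle inequality:
|a_m - a_n| = |3/m - 3/n| <= 3*1/m + 3*1/n <= 6/min(m,n).
So g(n) = 6/n bounds the Cauchy difference. Since g(n) -> 0, (a_n) is Cauchy.
Now solve g(N) < 1/400: 6/N < 1/400 <=> N > 6 / (1/400) = 2400.
The smallest integer strictly greater than 2400 is N = 2401.
Check: g(2401) = 6/2401 = 6/2401 < 1/400; g(2400) = 1/400 >= 1/400. So N = 2401.

2401


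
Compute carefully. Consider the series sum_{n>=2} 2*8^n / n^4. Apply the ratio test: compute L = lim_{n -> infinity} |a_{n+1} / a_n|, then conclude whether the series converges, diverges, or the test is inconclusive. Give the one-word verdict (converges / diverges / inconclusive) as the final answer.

Let a_n denote the general term. Form the ratio a_{n+1}/a_n and simplify:
a_{n+1}/a_n = 8*n^4/(n + 1)^4
Take the limit as n -> infinity: L = 8.
Since L = 8 > 1 (or L = infinity), the ratio test implies the series diverges.

diverges


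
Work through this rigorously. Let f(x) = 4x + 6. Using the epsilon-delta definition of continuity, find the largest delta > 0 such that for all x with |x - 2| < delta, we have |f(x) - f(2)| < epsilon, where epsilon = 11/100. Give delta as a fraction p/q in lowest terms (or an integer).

We compute f(2) = 4*(2) + 6 = 14.
|f(x) - f(2)| = |4x + 6 - (14)| = |4(x - 2)| = 4|x - 2|.
We need 4|x - 2| < 11/100, i.e. |x - 2| < 11/100 / 4 = 11/400.
So any delta <= 11/400 works. Conversely, if delta > 11/400, then x = 2 + 11/400 satisfies |x - 2| = 11/400 < delta but |f(x) - f(2)| = 4 * 11/400 = 11/100, which is not < 11/100; so no larger delta works.
Hence the largest such delta is 11/400.

11/400


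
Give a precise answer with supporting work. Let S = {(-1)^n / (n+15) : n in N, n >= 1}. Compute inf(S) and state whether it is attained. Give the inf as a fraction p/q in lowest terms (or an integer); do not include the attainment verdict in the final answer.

Analysis:
- Values: -1/16, 1/17, -1/18, 1/19, -1/20, ...
- Positive terms (even n): 1/(2+15), 1/(4+15), ... decreasing -> max = 1/17 (n=2).
- Negative terms (odd n): -1/(1+15), -1/(3+15), ... increasing -> min = -1/16 (n=1).
- So sup = 1/17 (attained at n=2); inf = -1/16 (attained at n=1).
Conclusion: inf(S) = -1/16, attained in S.

-1/16


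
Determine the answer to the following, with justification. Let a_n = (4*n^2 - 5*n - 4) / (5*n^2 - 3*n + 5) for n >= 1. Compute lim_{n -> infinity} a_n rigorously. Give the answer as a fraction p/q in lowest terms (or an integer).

Divide numerator and denominator by n^2, the highest power:
numerator / n^2 = 4 - 5/n - 4/n^2
denominator / n^2 = 5 - 3/n + 5/n^2
As n -> infinity, all terms of the form c/n^k (k >= 1) tend to 0.
So numerator / n^2 -> 4 and denominator / n^2 -> 5.
Therefore lim a_n = 4/5.

4/5


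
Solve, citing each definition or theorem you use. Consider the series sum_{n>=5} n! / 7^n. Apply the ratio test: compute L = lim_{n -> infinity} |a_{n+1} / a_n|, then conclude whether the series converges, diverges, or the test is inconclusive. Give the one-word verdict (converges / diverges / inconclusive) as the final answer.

Let a_n denote the general term. Form the ratio a_{n+1}/a_n and simplify:
a_{n+1}/a_n = n/7 + 1/7
Take the limit as n -> infinity: L = infinity.
Since L = infinity > 1 (or L = infinity), the ratio test implies the series diverges.

diverges


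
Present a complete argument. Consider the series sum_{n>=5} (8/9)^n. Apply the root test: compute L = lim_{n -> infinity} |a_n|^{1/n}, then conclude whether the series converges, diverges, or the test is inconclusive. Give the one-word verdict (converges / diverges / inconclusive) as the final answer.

Let a_n denote the general term. Form |a_n|^(1/n) and simplify:
|a_n|^(1/n) = 8/9
Take the limit as n -> infinity: L = 8/9.
Since L = 8/9 < 1, the root test implies convergence.

converges


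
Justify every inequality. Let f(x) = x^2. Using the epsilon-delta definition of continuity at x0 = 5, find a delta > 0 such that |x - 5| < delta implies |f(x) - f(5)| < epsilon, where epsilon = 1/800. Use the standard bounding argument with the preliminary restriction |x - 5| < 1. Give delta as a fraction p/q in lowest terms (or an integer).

Factor: |x^2 - (5)^2| = |x - 5| * |x + 5|.
Impose |x - 5| < 1 first. Then |x + 5| = |(x - 5) + 2*(5)| <= |x - 5| + 2*|5| < 1 + 10 = 11.
So |x^2 - (5)^2| < delta * 11.
We need delta * 11 <= 1/800, i.e. delta <= 1/800/11 = 1/8800.
Since 1/8800 < 1, this is tighter than 1; take delta = 1/8800.
So delta = 1/8800 works.

1/8800


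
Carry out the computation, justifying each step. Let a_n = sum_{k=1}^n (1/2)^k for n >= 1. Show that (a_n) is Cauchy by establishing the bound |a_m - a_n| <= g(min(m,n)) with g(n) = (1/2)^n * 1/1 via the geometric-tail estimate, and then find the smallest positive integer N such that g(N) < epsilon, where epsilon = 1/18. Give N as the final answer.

For m > n >= 1: |a_m - a_n| = sum_{k=n+1}^m (1/2)^k < sum_{k=n+1}^infinity (1/2)^k = (1/2)^(n+1) / (1 - 1/2) = (1/2)^n * (1/2) * (2/1) = (1/2)^n * 1/1.
So g(n) = (1/2)^n / 1. Since g(n) -> 0, (a_n) is Cauchy.
Now solve g(N) < 1/18: (1/2)^N / 1 < 1/18 <=> 2^N > 1 / (1 * 1/18) = 18.
Check powers of 2: 2^4 = 16 <= 18, 2^5 = 32 > 18.
So the smallest such N is 5. Check: g(5) = 1/(1 * 32) = 1/32 < 1/18.

5


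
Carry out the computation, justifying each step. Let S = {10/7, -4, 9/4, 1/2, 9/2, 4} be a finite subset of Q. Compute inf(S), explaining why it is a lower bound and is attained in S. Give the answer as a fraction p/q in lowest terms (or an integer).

S is finite, so inf(S) = min(S).
Sorted increasing:
-4, 1/2, 10/7, 9/4, 4, 9/2
The extremum is -4.
For every x in S, x >= -4. And -4 is in S, so it is attained.
Therefore inf(S) = -4.

-4


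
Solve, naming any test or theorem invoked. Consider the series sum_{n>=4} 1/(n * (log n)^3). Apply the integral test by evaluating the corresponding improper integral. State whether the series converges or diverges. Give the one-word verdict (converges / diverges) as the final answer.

Let f(x) = 1/(x*log(x)^3). Then f is positive, continuous, and decreasing on [4, infinity), so the integral test applies.
Compute the improper integral int_{4}^infinity f(x) dx:
  antiderivative F(x) = -1/(2*log(x)^2).
  F(x) -> 0 as x -> infinity.  int = 0 - F(4) = 1/(2*log(4)^2) < infinity. By the integral test, the series converges.

converges


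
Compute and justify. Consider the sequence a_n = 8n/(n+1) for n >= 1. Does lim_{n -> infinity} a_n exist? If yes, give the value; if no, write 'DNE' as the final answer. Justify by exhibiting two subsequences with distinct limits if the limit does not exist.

Examine the behaviour of a_n along subsequences.
Even-n subsequence a_{2k} = 8(2k)/(2k+1) -> 8. Odd-n subsequence a_{2k+1} = 8(2k+1)/(2k+2) -> 8. Both tend to 8, which suggests the limit is 8; verify directly.
|a_n - 8| = |8n - 8(n+1)| / (n+1) = 8/(n+1) < 8/n for every n >= 1.
Given epsilon > 0, choose a positive integer N > 8/epsilon. Then for all n >= N, |a_n - 8| < 8/n <= 8/N < epsilon.
So by the definition of the limit, lim a_n exists and equals 8.

8


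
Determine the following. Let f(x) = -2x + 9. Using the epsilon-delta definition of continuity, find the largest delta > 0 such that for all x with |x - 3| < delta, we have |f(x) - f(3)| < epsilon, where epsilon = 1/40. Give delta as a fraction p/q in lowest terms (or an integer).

We compute f(3) = -2*(3) + 9 = 3.
|f(x) - f(3)| = |-2x + 9 - (3)| = |-2(x - 3)| = 2|x - 3|.
We need 2|x - 3| < 1/40, i.e. |x - 3| < 1/40 / 2 = 1/80.
So any delta <= 1/80 works. Conversely, if delta > 1/80, then x = 3 + 1/80 satisfies |x - 3| = 1/80 < delta but |f(x) - f(3)| = 2 * 1/80 = 1/40, which is not < 1/40; so no larger delta works.
Hence the largest such delta is 1/80.

1/80


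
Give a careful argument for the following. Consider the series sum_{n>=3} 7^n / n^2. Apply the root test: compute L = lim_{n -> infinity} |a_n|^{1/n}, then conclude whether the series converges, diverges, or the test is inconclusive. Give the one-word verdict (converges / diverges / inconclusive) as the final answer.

Let a_n denote the general term. Form |a_n|^(1/n) and simplify:
|a_n|^(1/n) = 7/n^(2/n)
Take the limit as n -> infinity: L = 7.
Since L = 7 > 1, the root test implies divergence.

diverges


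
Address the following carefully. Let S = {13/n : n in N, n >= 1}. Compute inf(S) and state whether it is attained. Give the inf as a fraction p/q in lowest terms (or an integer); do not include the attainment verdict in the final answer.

Analysis:
- Values: 13, 13/2, 13/3, 13/4, ... strictly decreasing.
- The maximum is 13 (n=1); sup = 13 (attained).
- The set is bounded below by 0; 13/n -> 0 so 0 is the greatest lower bound.
- 0 is not in the set, so inf = 0 is not attained.
Conclusion: inf(S) = 0, not attained in S.

0


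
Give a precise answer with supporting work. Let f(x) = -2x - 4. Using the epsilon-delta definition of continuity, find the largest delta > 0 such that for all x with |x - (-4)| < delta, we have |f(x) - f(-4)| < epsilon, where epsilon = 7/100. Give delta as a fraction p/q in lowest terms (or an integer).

We compute f(-4) = -2*(-4) - 4 = 4.
|f(x) - f(-4)| = |-2x - 4 - (4)| = |-2(x - (-4))| = 2|x - (-4)|.
We need 2|x - (-4)| < 7/100, i.e. |x - (-4)| < 7/100 / 2 = 7/200.
So any delta <= 7/200 works. Conversely, if delta > 7/200, then x = -4 + 7/200 satisfies |x - (-4)| = 7/200 < delta but |f(x) - f(-4)| = 2 * 7/200 = 7/100, which is not < 7/100; so no larger delta works.
Hence the largest such delta is 7/200.

7/200


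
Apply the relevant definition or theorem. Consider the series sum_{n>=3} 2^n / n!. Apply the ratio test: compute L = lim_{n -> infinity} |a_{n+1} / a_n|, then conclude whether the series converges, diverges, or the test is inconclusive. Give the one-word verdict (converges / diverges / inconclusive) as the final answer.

Let a_n denote the general term. Form the ratio a_{n+1}/a_n and simplify:
a_{n+1}/a_n = 2/(n + 1)
Take the limit as n -> infinity: L = 0.
Since L = 0 < 1, the ratio test implies the series converges.

converges


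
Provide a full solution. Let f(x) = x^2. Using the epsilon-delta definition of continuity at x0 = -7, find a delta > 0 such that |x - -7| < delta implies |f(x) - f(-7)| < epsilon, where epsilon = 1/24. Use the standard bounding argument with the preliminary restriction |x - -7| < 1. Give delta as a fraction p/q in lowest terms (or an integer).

Factor: |x^2 - (-7)^2| = |x - -7| * |x + -7|.
Impose |x - -7| < 1 first. Then |x + -7| = |(x - -7) + 2*(-7)| <= |x - -7| + 2*|-7| < 1 + 14 = 15.
So |x^2 - (-7)^2| < delta * 15.
We need delta * 15 <= 1/24, i.e. delta <= 1/24/15 = 1/360.
Since 1/360 < 1, this is tighter than 1; take delta = 1/360.
So delta = 1/360 works.

1/360


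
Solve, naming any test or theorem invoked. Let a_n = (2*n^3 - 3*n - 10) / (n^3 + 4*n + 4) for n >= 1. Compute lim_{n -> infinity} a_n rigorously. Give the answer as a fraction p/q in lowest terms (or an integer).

Divide numerator and denominator by n^3, the highest power:
numerator / n^3 = 2 - 3/n^2 - 10/n^3
denominator / n^3 = 1 + 4/n^2 + 4/n^3
As n -> infinity, all terms of the form c/n^k (k >= 1) tend to 0.
So numerator / n^3 -> 2 and denominator / n^3 -> 1.
Therefore lim a_n = 2.

2


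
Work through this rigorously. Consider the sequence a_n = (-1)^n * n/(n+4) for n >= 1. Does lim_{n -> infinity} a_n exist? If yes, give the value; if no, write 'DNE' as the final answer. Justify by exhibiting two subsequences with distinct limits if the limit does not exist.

Examine the behaviour of a_n along subsequences.
a_{2k} = 2k/(2k+4) -> 1. a_{2k+1} = -(2k+1)/(2k+5) -> -1.
Since these two subsequential limits are 1 and -1, distinct, the full sequence cannot converge (a convergent sequence has all subsequences tending to the same limit). So lim a_n does not exist.

DNE


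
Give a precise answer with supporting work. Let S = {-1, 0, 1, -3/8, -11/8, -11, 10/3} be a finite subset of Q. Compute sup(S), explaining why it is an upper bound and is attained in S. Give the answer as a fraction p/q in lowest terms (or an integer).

S is finite, so sup(S) = max(S).
Sorted decreasing:
10/3, 1, 0, -3/8, -1, -11/8, -11
The extremum is 10/3.
For every x in S, x <= 10/3. And 10/3 is in S, so it is attained.
Therefore sup(S) = 10/3.

10/3
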